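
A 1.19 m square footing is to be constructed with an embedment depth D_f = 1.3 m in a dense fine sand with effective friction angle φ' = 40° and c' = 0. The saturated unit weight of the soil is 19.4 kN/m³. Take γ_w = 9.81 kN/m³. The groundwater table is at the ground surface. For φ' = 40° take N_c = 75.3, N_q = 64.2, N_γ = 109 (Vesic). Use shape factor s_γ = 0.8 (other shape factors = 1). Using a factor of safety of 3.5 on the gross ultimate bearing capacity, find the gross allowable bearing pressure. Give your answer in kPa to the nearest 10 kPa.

q_all ≈ 370 kPa

Water table at ground surface, so effective unit weight γ' = 19.4 − 9.81 = 9.59 kN/m³ is used throughout; overburden q = 9.59 × 1.3 = 12.467 kPa; the same γ' applies in the ½γBN_γ term.
Surcharge term q·N_q = 12.467 × 64.2 = 800.38 kPa; self-weight term 0.5·γ·B·N_γ·s_γ = 0.5 × 9.59 × 1.19 × 109 × 0.8 = 497.57 kPa.
q_ult = 800.38 + 497.57 = 1297.9 kPa.
q_all = 1297.9 / 3.5 = 370.84 kPa.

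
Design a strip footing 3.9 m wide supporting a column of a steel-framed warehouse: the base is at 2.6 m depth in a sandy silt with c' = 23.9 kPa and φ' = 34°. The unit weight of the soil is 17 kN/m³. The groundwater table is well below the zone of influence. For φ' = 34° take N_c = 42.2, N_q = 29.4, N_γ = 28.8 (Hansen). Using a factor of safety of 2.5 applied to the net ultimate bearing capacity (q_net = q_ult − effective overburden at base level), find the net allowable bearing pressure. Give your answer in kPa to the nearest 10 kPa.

q_all(net) ≈ 1290 kPa

Effective surcharge at the founding depth q = γ·D_f = 17 × 2.6 = 44.2 kPa.
q_ult = c·N_c + q·N_q + 0.5·γ·B·N_γ
     = 23.9 × 42.2 + 44.2 × 29.4 + 0.5 × 17 × 3.9 × 28.8
     = 1008.6 + 1299.5 + 954.72 = 3262.8 kPa.
Net ultimate: q_net = 3262.8 − 44.2 = 3218.6 kPa.
q_all(net) = 3218.6 / 2.5 = 1287.4 kPa.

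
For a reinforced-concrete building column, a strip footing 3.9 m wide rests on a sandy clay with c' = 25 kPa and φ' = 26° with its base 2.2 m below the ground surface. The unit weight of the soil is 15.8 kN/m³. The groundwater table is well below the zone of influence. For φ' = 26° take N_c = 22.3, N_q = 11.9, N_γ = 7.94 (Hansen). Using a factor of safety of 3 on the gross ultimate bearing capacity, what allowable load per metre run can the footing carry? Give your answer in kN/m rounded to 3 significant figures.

≈ 1580 kN/m

Overburden at base level: q = 15.8 × 2.2 = 34.76 kPa.
Cohesion term c·N_c = 25 × 22.3 = 557.5 kPa; surcharge term q·N_q = 34.76 × 11.9 = 413.64 kPa; self-weight term 0.5·γ·B·N_γ = 0.5 × 15.8 × 3.9 × 7.94 = 244.63 kPa.
q_ult = 557.5 + 413.64 + 244.63 = 1215.8 kPa.
Gross allowable pressure q_all = 1215.8 / 3 = 405.26 kPa.
Allowable wall load = q_all × B = 405.26 × 3.9 = 1580.5 kN per metre run.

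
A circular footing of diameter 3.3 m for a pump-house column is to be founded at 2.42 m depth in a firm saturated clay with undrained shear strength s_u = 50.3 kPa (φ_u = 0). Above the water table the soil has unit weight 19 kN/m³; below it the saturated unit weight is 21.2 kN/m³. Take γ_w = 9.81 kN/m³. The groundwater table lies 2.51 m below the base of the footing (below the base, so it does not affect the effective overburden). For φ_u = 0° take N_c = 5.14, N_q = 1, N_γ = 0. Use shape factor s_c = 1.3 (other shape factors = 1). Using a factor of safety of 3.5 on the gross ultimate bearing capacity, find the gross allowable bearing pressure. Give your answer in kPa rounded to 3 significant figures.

q_all ≈ 109 kPa

q = γ·D_f = 19 × 2.42 = 45.98 kPa.
c·N_c·s_c = 50.3 × 5.14 × 1.3 = 336.1 kPa
q·N_q = 45.98 × 1 = 45.98 kPa
q_ult = 336.1 + 45.98 = 382.08 kPa.
q_all = 382.08 / 3.5 = 109.17 kPa.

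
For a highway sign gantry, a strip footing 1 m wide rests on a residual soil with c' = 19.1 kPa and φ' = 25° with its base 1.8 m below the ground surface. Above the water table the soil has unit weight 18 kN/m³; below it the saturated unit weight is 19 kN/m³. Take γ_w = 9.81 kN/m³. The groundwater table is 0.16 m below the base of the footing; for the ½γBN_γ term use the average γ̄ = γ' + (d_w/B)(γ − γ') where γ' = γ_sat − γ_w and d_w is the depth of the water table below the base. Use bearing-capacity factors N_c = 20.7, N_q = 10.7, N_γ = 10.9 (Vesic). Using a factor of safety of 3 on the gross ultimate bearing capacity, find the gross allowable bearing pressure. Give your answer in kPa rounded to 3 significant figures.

q = γ·D_f = 18 × 1.8 = 32.4 kPa.
γ' = 9.19 kN/m³; averaging over the depth B below the base, γ̄ = γ' + (d_w/B)(γ − γ') = 10.6 kN/m³.
c·N_c = 19.1 × 20.7 = 395.37 kPa
q·N_q = 32.4 × 10.7 = 346.68 kPa
0.5·γ·B·N_γ = 0.5 × 10.6 × 1 × 10.9 = 57.768 kPa
q_ult = 395.37 + 346.68 + 57.768 = 799.82 kPa.
q_all = 799.82 / 3 = 266.61 kPa.

q_all ≈ 267 kPa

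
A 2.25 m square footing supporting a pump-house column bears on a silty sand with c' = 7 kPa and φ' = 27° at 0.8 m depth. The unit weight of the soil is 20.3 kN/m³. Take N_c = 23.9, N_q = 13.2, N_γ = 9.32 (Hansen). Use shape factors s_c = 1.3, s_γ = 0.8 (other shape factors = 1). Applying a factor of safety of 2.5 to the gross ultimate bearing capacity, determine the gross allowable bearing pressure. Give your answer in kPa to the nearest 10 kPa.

q_all ≈ 240 kPa

Effective surcharge at the founding depth q = γ·D_f = 20.3 × 0.8 = 16.24 kPa.
q_ult = c·N_c·s_c + q·N_q + 0.5·γ·B·N_γ·s_γ
     = 7 × 23.9 × 1.3 + 16.24 × 13.2 + 0.5 × 20.3 × 2.25 × 9.32 × 0.8
     = 217.49 + 214.37 + 170.28 = 602.13 kPa.
q_all = q_ult / FS = 602.13 / 2.5 = 240.85 kPa.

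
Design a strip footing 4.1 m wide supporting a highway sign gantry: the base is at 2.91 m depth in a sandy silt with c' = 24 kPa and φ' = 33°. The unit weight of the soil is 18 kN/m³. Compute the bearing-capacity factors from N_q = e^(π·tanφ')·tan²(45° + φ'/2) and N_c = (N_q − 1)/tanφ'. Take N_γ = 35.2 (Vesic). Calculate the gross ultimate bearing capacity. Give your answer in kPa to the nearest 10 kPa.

tan33° = 0.6494, so N_q = e^(π×0.6494)·tan²(61.5°) = 7.692 × 3.392 = 26.09.
N_c = (26.09 − 1)/tan33° = 38.64.
Effective surcharge at the founding depth q = γ·D_f = 18 × 2.91 = 52.38 kPa.
q_ult = c·N_c + q·N_q + 0.5·γ·B·N_γ
     = 24 × 38.638 + 52.38 × 26.092 + 0.5 × 18 × 4.1 × 35.2
     = 927.32 + 1366.7 + 1298.9 = 3592.9 kPa.

q_ult ≈ 3590 kPa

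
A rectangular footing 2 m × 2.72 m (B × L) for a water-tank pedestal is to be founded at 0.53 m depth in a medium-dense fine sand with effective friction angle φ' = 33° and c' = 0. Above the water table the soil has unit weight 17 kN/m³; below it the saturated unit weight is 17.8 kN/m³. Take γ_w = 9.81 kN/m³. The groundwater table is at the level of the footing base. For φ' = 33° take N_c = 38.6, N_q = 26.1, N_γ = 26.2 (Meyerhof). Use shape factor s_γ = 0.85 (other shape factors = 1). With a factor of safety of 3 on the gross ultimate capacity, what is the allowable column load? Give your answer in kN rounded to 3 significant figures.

P_all ≈ 749 kN

Effective surcharge at the founding depth q = γ·D_f = 17 × 0.53 = 9.01 kPa.
The water table coincides with the base, so in the self-weight term γ → γ' = 7.99 kN/m³.
q_ult = q·N_q + 0.5·γ·B·N_γ·s_γ
     = 9.01 × 26.1 + 0.5 × 7.99 × 2 × 26.2 × 0.85
     = 235.16 + 177.94 = 413.1 kPa.
Gross allowable pressure q_all = 413.1 / 3 = 137.7 kPa.
Footing area = 5.44 m², so allowable column load = 137.7 × 5.44 = 749.08 kN.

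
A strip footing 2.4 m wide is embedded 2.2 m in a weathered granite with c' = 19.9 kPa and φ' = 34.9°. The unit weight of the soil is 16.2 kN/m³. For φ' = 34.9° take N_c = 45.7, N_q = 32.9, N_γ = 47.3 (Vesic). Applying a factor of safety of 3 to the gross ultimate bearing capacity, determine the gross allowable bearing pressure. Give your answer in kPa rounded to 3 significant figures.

q_all ≈ 1000 kPa

Overburden at base level: q = 16.2 × 2.2 = 35.64 kPa.
Cohesion term c·N_c = 19.9 × 45.7 = 909.43 kPa; surcharge term q·N_q = 35.64 × 32.9 = 1172.6 kPa; self-weight term 0.5·γ·B·N_γ = 0.5 × 16.2 × 2.4 × 47.3 = 919.51 kPa.
q_ult = 909.43 + 1172.6 + 919.51 = 3001.5 kPa.
q_all = q_ult / FS = 3001.5 / 3 = 1000.5 kPa.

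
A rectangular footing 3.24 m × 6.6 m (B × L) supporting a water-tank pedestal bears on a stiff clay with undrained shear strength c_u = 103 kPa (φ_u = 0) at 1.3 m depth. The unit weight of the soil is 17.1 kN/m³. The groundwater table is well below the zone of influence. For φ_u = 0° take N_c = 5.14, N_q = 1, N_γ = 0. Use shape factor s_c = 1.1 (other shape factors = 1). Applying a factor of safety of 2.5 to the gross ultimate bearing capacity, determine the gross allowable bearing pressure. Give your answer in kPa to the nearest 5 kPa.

q_all ≈ 240 kPa

q = γ·D_f = 17.1 × 1.3 = 22.23 kPa.
c·N_c·s_c = 103 × 5.14 × 1.1 = 582.36 kPa
q·N_q = 22.23 × 1 = 22.23 kPa
q_ult = 582.36 + 22.23 = 604.59 kPa.
q_all = q_ult / FS = 604.59 / 2.5 = 241.84 kPa.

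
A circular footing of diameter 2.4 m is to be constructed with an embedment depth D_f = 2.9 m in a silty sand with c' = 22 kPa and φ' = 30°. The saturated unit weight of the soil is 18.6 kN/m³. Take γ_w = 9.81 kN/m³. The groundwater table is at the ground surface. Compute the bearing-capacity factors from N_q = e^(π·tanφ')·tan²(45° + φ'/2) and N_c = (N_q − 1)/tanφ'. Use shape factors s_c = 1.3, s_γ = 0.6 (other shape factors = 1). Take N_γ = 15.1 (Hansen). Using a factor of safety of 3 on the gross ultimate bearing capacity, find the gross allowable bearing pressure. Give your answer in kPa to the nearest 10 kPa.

q_all ≈ 480 kPa

N_q = e^(π·tan30°)·tan²(60°) = 18.4; N_c = (N_q − 1)/tanφ' = 30.14.
With the water table at the surface the whole profile is submerged: γ' = 18.6 − 9.81 = 8.79 kN/m³, so q = γ'·D_f = 25.491 kPa; the same γ' applies in the ½γBN_γ term.
q_ult = c·N_c·s_c + q·N_q + 0.5·γ·B·N_γ·s_γ
     = 22 × 30.14 × 1.3 + 25.491 × 18.401 + 0.5 × 8.79 × 2.4 × 15.1 × 0.6
     = 861.99 + 469.06 + 95.565 = 1426.6 kPa.
q_all = 1426.6 / 3 = 475.54 kPa.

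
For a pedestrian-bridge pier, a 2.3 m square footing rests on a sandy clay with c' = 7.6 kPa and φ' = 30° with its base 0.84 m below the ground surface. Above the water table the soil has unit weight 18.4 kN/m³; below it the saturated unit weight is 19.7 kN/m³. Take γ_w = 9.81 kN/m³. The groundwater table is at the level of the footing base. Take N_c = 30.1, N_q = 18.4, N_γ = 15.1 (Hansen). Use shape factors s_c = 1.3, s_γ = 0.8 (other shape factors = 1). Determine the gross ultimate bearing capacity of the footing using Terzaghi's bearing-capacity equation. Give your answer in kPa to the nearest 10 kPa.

Effective surcharge at the founding depth q = γ·D_f = 18.4 × 0.84 = 15.456 kPa.
The water table coincides with the base, so in the self-weight term γ → γ' = 9.89 kN/m³.
q_ult = c·N_c·s_c + q·N_q + 0.5·γ·B·N_γ·s_γ
     = 7.6 × 30.1 × 1.3 + 15.456 × 18.4 + 0.5 × 9.89 × 2.3 × 15.1 × 0.8
     = 297.39 + 284.39 + 137.39 = 719.17 kPa.

q_ult ≈ 720 kPa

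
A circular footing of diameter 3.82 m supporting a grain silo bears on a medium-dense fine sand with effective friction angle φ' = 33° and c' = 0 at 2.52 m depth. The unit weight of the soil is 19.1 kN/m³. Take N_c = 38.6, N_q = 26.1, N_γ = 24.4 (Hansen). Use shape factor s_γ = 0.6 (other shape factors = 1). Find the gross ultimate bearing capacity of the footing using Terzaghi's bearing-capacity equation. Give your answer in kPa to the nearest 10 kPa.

q_ult ≈ 1790 kPa

Effective surcharge at the founding depth q = γ·D_f = 19.1 × 2.52 = 48.132 kPa.
q_ult = q·N_q + 0.5·γ·B·N_γ·s_γ
     = 48.132 × 26.1 + 0.5 × 19.1 × 3.82 × 24.4 × 0.6
     = 1256.2 + 534.08 = 1790.3 kPa.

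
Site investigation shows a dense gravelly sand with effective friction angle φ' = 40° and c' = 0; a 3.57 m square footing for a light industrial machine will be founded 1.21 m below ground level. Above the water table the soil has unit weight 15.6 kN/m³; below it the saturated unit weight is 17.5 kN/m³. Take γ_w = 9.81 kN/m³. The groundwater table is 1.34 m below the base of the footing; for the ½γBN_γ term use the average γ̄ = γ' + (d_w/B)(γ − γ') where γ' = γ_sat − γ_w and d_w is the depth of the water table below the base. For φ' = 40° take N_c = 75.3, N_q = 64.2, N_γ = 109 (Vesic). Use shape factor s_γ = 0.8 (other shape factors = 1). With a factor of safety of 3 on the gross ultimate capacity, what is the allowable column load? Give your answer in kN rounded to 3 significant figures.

Effective surcharge at the founding depth q = γ·D_f = 15.6 × 1.21 = 18.876 kPa.
With d_w = 1.34 m < B, γ̄ = 7.69 + (1.34/3.57) × (15.6 − 7.69) = 10.659 kN/m³.
q_ult = q·N_q + 0.5·γ·B·N_γ·s_γ
     = 18.876 × 64.2 + 0.5 × 10.659 × 3.57 × 109 × 0.8
     = 1211.8 + 1659.1 = 2870.9 kPa.
Gross allowable pressure q_all = 2870.9 / 3 = 956.98 kPa.
Footing area = 12.7449 m², so allowable column load = 956.98 × 12.7449 = 12197 kN.

P_all ≈ 12200 kN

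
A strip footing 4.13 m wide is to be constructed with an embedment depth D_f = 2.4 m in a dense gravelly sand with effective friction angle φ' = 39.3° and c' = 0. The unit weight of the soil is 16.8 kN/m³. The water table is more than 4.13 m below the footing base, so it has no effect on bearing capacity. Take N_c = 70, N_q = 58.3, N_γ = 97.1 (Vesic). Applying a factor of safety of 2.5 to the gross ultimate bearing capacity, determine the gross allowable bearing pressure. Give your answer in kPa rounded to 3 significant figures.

q = γ·D_f = 16.8 × 2.4 = 40.32 kPa.
q·N_q = 40.32 × 58.3 = 2350.7 kPa
0.5·γ·B·N_γ = 0.5 × 16.8 × 4.13 × 97.1 = 3368.6 kPa
q_ult = 2350.7 + 3368.6 = 5719.2 kPa.
q_all = q_ult / FS = 5719.2 / 2.5 = 2287.7 kPa.

q_all ≈ 2290 kPa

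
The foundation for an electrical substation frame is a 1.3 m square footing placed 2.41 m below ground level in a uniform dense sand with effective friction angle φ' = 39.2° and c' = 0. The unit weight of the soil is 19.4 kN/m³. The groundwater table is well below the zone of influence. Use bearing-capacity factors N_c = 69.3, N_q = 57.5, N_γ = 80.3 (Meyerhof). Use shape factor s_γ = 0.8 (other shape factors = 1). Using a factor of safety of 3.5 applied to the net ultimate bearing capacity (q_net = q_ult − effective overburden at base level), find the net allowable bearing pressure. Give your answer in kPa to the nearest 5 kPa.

q_all(net) ≈ 985 kPa

Overburden at base level: q = 19.4 × 2.41 = 46.754 kPa.
Surcharge term q·N_q = 46.754 × 57.5 = 2688.4 kPa; self-weight term 0.5·γ·B·N_γ·s_γ = 0.5 × 19.4 × 1.3 × 80.3 × 0.8 = 810.07 kPa.
q_ult = 2688.4 + 810.07 = 3498.4 kPa.
Net ultimate: q_net = 3498.4 − 46.754 = 3451.7 kPa.
q_all(net) = 3451.7 / 3.5 = 986.19 kPa.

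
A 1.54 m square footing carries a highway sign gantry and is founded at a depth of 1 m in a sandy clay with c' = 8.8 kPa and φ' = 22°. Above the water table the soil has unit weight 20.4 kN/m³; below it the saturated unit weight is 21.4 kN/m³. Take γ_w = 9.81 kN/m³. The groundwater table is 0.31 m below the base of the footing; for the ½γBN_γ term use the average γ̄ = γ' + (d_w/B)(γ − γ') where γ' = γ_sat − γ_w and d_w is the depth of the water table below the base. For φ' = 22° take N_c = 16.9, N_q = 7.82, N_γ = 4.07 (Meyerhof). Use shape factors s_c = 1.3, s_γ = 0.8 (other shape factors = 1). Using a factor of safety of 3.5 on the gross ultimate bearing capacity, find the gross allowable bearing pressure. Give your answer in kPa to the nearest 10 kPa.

q = γ·D_f = 20.4 × 1 = 20.4 kPa.
γ' = 11.59 kN/m³; averaging over the depth B below the base, γ̄ = γ' + (d_w/B)(γ − γ') = 13.363 kN/m³.
c·N_c·s_c = 8.8 × 16.9 × 1.3 = 193.34 kPa
q·N_q = 20.4 × 7.82 = 159.53 kPa
0.5·γ·B·N_γ·s_γ = 0.5 × 13.363 × 1.54 × 4.07 × 0.8 = 33.504 kPa
q_ult = 193.34 + 159.53 + 33.504 = 386.37 kPa.
q_all = 386.37 / 3.5 = 110.39 kPa.

q_all ≈ 110 kPa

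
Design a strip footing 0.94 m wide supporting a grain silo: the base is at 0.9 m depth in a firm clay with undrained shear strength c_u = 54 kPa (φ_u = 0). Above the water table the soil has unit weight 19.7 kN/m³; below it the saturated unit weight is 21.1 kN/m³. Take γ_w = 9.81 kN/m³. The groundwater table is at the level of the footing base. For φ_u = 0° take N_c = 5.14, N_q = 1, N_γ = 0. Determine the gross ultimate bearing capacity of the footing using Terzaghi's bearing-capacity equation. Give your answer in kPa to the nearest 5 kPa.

Overburden at base level: q = 19.7 × 0.9 = 17.73 kPa.
Cohesion term c·N_c = 54 × 5.14 = 277.56 kPa; surcharge term q·N_q = 17.73 × 1 = 17.73 kPa.
q_ult = 277.56 + 17.73 = 295.29 kPa.

q_ult ≈ 295 kPa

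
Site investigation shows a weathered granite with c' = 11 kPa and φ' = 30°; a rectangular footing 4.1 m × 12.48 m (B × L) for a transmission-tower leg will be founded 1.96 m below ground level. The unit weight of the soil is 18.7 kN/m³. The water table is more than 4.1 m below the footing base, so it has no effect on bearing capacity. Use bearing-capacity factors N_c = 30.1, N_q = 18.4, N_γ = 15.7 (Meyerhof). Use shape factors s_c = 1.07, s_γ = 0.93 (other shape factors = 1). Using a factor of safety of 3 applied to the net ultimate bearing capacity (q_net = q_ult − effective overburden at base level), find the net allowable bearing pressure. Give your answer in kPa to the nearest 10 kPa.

Overburden at base level: q = 18.7 × 1.96 = 36.652 kPa.
Cohesion term c·N_c·s_c = 11 × 30.1 × 1.07 = 354.28 kPa; surcharge term q·N_q = 36.652 × 18.4 = 674.4 kPa; self-weight term 0.5·γ·B·N_γ·s_γ = 0.5 × 18.7 × 4.1 × 15.7 × 0.93 = 559.73 kPa.
q_ult = 354.28 + 674.4 + 559.73 = 1588.4 kPa.
Net ultimate: q_net = 1588.4 − 36.652 = 1551.8 kPa.
q_all(net) = 1551.8 / 3 = 517.25 kPa.

q_all(net) ≈ 520 kPa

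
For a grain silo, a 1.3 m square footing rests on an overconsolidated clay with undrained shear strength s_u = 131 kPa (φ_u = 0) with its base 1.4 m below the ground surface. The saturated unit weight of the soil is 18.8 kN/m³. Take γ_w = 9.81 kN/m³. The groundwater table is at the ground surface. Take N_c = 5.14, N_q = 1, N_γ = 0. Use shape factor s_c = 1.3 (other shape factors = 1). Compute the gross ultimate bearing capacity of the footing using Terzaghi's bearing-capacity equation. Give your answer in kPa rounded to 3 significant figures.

With the water table at the surface the whole profile is submerged: γ' = 18.8 − 9.81 = 8.99 kN/m³, so q = γ'·D_f = 12.586 kPa.
q_ult = c·N_c·s_c + q·N_q
     = 131 × 5.14 × 1.3 + 12.586 × 1
     = 875.34 + 12.586 = 887.93 kPa.

q_ult ≈ 888 kPa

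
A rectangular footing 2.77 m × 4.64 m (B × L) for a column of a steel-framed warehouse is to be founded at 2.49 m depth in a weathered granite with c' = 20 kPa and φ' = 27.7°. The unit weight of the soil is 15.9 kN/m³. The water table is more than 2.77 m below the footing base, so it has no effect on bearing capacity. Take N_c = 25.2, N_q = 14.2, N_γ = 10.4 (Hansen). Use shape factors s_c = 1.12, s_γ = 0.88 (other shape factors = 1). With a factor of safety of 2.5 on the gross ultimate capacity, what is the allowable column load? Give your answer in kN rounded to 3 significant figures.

q = γ·D_f = 15.9 × 2.49 = 39.591 kPa.
c·N_c·s_c = 20 × 25.2 × 1.12 = 564.48 kPa
q·N_q = 39.591 × 14.2 = 562.19 kPa
0.5·γ·B·N_γ·s_γ = 0.5 × 15.9 × 2.77 × 10.4 × 0.88 = 201.54 kPa
q_ult = 564.48 + 562.19 + 201.54 = 1328.2 kPa.
Gross allowable pressure q_all = 1328.2 / 2.5 = 531.29 kPa.
Footing area = 12.8528 m², so allowable column load = 531.29 × 12.8528 = 6828.5 kN.

P_all ≈ 6830 kN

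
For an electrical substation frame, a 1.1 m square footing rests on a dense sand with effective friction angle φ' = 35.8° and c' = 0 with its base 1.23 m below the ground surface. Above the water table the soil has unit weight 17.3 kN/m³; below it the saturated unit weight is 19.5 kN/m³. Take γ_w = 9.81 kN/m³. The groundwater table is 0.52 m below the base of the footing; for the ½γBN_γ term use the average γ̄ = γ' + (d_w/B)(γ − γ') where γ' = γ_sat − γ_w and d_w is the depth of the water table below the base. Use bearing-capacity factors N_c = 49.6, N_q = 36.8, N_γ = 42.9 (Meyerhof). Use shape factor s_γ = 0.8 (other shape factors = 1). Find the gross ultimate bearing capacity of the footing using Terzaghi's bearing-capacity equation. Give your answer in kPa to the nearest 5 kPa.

q = γ·D_f = 17.3 × 1.23 = 21.279 kPa.
γ' = 9.69 kN/m³; averaging over the depth B below the base, γ̄ = γ' + (d_w/B)(γ − γ') = 13.287 kN/m³.
q·N_q = 21.279 × 36.8 = 783.07 kPa
0.5·γ·B·N_γ·s_γ = 0.5 × 13.287 × 1.1 × 42.9 × 0.8 = 250.81 kPa
q_ult = 783.07 + 250.81 = 1033.9 kPa.

q_ult ≈ 1035 kPa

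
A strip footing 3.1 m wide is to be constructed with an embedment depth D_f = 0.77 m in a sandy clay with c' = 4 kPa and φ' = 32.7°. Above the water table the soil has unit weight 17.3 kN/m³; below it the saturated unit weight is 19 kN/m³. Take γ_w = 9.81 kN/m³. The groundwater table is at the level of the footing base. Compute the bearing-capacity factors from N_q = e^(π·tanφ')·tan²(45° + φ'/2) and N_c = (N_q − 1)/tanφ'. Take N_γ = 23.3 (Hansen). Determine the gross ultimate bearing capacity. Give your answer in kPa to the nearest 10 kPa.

tan32.7° = 0.642, so N_q = e^(π×0.642)·tan²(61.35°) = 7.515 × 3.35 = 25.18.
N_c = (25.18 − 1)/tan32.7° = 37.66.
Effective surcharge at the founding depth q = γ·D_f = 17.3 × 0.77 = 13.321 kPa.
The water table coincides with the base, so in the self-weight term γ → γ' = 9.19 kN/m³.
q_ult = c·N_c + q·N_q + 0.5·γ·B·N_γ
     = 4 × 37.657 + 13.321 × 25.175 + 0.5 × 9.19 × 3.1 × 23.3
     = 150.63 + 335.36 + 331.9 = 817.88 kPa.

q_ult ≈ 820 kPa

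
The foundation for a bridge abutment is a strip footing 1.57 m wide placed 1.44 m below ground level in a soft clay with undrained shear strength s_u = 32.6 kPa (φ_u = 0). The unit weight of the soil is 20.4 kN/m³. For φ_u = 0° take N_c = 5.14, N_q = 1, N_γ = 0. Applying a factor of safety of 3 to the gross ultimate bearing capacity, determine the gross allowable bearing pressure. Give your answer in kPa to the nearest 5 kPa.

Effective surcharge at the founding depth q = γ·D_f = 20.4 × 1.44 = 29.376 kPa.
q_ult = c·N_c + q·N_q
     = 32.6 × 5.14 + 29.376 × 1
     = 167.56 + 29.376 = 196.94 kPa.
q_all = q_ult / FS = 196.94 / 3 = 65.647 kPa.

q_all ≈ 65 kPa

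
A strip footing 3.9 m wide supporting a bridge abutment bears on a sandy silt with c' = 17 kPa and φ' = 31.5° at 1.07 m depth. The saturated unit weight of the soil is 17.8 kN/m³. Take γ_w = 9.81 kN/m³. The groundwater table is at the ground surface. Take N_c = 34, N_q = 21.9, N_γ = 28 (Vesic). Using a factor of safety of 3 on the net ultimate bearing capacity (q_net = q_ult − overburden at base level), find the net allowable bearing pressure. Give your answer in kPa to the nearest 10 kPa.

q_all(net) ≈ 400 kPa

γ' = 17.8 − 9.81 = 7.99 kN/m³ (submerged throughout). q = 7.99 × 1.07 = 8.5493 kPa; the same γ' applies in the ½γBN_γ term.
c·N_c = 17 × 34 = 578 kPa
q·N_q = 8.5493 × 21.9 = 187.23 kPa
0.5·γ·B·N_γ = 0.5 × 7.99 × 3.9 × 28 = 436.25 kPa
q_ult = 578 + 187.23 + 436.25 = 1201.5 kPa.
q_net = 1201.5 − 8.5493 = 1192.9 kPa.
q_all(net) = 1192.9 / 3 = 397.64 kPa.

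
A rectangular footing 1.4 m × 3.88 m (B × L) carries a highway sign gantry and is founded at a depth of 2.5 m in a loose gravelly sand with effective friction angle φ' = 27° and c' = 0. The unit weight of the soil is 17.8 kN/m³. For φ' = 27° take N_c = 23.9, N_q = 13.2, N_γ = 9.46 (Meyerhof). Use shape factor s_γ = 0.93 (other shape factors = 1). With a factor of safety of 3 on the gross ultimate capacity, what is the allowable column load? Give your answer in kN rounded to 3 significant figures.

q = γ·D_f = 17.8 × 2.5 = 44.5 kPa.
q·N_q = 44.5 × 13.2 = 587.4 kPa
0.5·γ·B·N_γ·s_γ = 0.5 × 17.8 × 1.4 × 9.46 × 0.93 = 109.62 kPa
q_ult = 587.4 + 109.62 = 697.02 kPa.
Gross allowable pressure q_all = 697.02 / 3 = 232.34 kPa.
Footing area = 5.432 m², so allowable column load = 232.34 × 5.432 = 1262.1 kN.

P_all ≈ 1260 kN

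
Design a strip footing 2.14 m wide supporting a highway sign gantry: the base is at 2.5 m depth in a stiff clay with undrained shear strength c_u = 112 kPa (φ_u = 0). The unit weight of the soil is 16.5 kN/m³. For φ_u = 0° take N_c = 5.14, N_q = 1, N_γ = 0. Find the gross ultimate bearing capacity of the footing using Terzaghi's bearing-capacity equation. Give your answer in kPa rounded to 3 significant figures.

Effective surcharge at the founding depth q = γ·D_f = 16.5 × 2.5 = 41.25 kPa.
q_ult = c·N_c + q·N_q
     = 112 × 5.14 + 41.25 × 1
     = 575.68 + 41.25 = 616.93 kPa.

q_ult ≈ 617 kPa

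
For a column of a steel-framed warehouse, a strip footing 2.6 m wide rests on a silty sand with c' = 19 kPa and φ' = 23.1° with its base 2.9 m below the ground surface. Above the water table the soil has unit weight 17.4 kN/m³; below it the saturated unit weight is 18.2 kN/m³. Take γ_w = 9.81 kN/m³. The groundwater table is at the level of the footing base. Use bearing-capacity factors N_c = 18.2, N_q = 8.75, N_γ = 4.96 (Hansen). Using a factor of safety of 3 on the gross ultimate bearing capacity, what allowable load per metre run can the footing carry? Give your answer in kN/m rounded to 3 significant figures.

Overburden at base level: q = 17.4 × 2.9 = 50.46 kPa.
Below the base the soil is submerged, so the ½γBN_γ term uses γ' = 18.2 − 9.81 = 8.39 kN/m³.
Cohesion term c·N_c = 19 × 18.2 = 345.8 kPa; surcharge term q·N_q = 50.46 × 8.75 = 441.52 kPa; self-weight term 0.5·γ·B·N_γ = 0.5 × 8.39 × 2.6 × 4.96 = 54.099 kPa.
q_ult = 345.8 + 441.52 + 54.099 = 841.42 kPa.
Gross allowable pressure q_all = 841.42 / 3 = 280.47 kPa.
Allowable wall load = q_all × B = 280.47 × 2.6 = 729.23 kN per metre run.

≈ 729 kN/m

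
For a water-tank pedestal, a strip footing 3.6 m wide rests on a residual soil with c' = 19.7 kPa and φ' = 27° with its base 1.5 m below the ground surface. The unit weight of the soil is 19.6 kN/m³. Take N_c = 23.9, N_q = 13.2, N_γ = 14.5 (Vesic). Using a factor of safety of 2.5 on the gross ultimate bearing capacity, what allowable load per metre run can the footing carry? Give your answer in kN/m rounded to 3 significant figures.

≈ 1970 kN/m

Overburden at base level: q = 19.6 × 1.5 = 29.4 kPa.
Cohesion term c·N_c = 19.7 × 23.9 = 470.83 kPa; surcharge term q·N_q = 29.4 × 13.2 = 388.08 kPa; self-weight term 0.5·γ·B·N_γ = 0.5 × 19.6 × 3.6 × 14.5 = 511.56 kPa.
q_ult = 470.83 + 388.08 + 511.56 = 1370.5 kPa.
Gross allowable pressure q_all = 1370.5 / 2.5 = 548.19 kPa.
Allowable wall load = q_all × B = 548.19 × 3.6 = 1973.5 kN per metre run.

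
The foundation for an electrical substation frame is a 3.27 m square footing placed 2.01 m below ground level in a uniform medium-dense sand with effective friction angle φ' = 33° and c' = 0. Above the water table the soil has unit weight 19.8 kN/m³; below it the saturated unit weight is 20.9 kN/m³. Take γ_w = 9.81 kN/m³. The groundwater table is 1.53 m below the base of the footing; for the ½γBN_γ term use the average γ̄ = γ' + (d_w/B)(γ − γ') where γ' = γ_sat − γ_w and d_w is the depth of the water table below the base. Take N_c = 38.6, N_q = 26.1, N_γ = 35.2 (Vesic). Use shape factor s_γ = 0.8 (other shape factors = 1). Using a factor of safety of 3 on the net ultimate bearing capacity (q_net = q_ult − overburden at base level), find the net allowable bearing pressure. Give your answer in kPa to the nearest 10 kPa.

Effective surcharge at the founding depth q = γ·D_f = 19.8 × 2.01 = 39.798 kPa.
With d_w = 1.53 m < B, γ̄ = 11.09 + (1.53/3.27) × (19.8 − 11.09) = 15.165 kN/m³.
q_ult = q·N_q + 0.5·γ·B·N_γ·s_γ
     = 39.798 × 26.1 + 0.5 × 15.165 × 3.27 × 35.2 × 0.8
     = 1038.7 + 698.24 = 1737 kPa.
q_net = 1737 − 39.798 = 1697.2 kPa.
q_all(net) = 1697.2 / 3 = 565.72 kPa.

q_all(net) ≈ 570 kPa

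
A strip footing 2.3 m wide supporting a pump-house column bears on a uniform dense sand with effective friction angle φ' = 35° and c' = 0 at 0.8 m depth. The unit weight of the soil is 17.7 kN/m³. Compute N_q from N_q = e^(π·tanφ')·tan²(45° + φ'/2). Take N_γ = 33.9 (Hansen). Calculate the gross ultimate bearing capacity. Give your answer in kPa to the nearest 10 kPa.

q_ult ≈ 1160 kPa

tan35° = 0.7002, so N_q = e^(π×0.7002)·tan²(62.5°) = 9.023 × 3.69 = 33.3.
q = γ·D_f = 17.7 × 0.8 = 14.16 kPa.
q·N_q = 14.16 × 33.296 = 471.47 kPa
0.5·γ·B·N_γ = 0.5 × 17.7 × 2.3 × 33.9 = 690.03 kPa
q_ult = 471.47 + 690.03 = 1161.5 kPa.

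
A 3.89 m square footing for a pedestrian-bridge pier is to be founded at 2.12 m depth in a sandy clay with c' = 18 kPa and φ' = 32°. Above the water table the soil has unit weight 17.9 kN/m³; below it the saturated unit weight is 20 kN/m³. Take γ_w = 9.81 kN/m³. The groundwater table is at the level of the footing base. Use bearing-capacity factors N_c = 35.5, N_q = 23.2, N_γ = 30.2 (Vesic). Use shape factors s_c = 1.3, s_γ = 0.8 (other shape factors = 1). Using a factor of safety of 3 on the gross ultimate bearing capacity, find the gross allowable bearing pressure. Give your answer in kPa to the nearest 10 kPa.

q = γ·D_f = 17.9 × 2.12 = 37.948 kPa.
For the ½γBN_γ term take γ' = 20 − 9.81 = 10.19 kN/m³ (soil below base is submerged).
c·N_c·s_c = 18 × 35.5 × 1.3 = 830.7 kPa
q·N_q = 37.948 × 23.2 = 880.39 kPa
0.5·γ·B·N_γ·s_γ = 0.5 × 10.19 × 3.89 × 30.2 × 0.8 = 478.84 kPa
q_ult = 830.7 + 880.39 + 478.84 = 2189.9 kPa.
q_all = 2189.9 / 3 = 729.98 kPa.

q_all ≈ 730 kPa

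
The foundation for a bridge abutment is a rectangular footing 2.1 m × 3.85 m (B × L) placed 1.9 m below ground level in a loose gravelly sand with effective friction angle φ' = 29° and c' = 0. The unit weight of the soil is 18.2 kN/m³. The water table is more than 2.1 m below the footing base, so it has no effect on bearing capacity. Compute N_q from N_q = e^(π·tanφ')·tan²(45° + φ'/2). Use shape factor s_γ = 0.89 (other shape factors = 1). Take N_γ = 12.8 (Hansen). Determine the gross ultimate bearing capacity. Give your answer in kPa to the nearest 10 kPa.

tan29° = 0.5543, so N_q = e^(π×0.5543)·tan²(59.5°) = 5.705 × 2.882 = 16.44.
Effective surcharge at the founding depth q = γ·D_f = 18.2 × 1.9 = 34.58 kPa.
q_ult = q·N_q + 0.5·γ·B·N_γ·s_γ
     = 34.58 × 16.443 + 0.5 × 18.2 × 2.1 × 12.8 × 0.89
     = 568.61 + 217.7 = 786.31 kPa.

q_ult ≈ 790 kPa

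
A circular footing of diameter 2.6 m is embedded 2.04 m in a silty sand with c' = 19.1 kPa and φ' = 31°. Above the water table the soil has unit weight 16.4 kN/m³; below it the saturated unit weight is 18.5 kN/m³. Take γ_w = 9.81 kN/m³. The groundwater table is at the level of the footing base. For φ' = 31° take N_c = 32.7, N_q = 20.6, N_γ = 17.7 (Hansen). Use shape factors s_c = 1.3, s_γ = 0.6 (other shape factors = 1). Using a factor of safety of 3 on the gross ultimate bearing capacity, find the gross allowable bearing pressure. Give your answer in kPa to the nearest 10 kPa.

q_all ≈ 540 kPa

q = γ·D_f = 16.4 × 2.04 = 33.456 kPa.
For the ½γBN_γ term take γ' = 18.5 − 9.81 = 8.69 kN/m³ (soil below base is submerged).
c·N_c·s_c = 19.1 × 32.7 × 1.3 = 811.94 kPa
q·N_q = 33.456 × 20.6 = 689.19 kPa
0.5·γ·B·N_γ·s_γ = 0.5 × 8.69 × 2.6 × 17.7 × 0.6 = 119.97 kPa
q_ult = 811.94 + 689.19 + 119.97 = 1621.1 kPa.
q_all = 1621.1 / 3 = 540.37 kPa.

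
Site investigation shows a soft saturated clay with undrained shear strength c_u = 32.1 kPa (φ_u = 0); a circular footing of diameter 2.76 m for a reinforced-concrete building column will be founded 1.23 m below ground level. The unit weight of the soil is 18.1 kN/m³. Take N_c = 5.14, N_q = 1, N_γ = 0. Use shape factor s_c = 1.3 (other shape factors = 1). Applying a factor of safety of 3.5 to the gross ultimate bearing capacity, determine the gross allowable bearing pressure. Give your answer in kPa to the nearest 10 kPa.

q_all ≈ 70 kPa

Overburden at base level: q = 18.1 × 1.23 = 22.263 kPa.
Cohesion term c·N_c·s_c = 32.1 × 5.14 × 1.3 = 214.49 kPa; surcharge term q·N_q = 22.263 × 1 = 22.263 kPa.
q_ult = 214.49 + 22.263 = 236.76 kPa.
q_all = q_ult / FS = 236.76 / 3.5 = 67.644 kPa.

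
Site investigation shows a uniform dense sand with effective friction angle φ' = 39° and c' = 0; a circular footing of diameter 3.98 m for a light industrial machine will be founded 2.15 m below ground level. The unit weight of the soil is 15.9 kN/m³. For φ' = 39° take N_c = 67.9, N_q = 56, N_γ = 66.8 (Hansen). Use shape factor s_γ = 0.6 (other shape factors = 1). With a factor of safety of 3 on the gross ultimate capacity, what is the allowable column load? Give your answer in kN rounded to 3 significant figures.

q = γ·D_f = 15.9 × 2.15 = 34.185 kPa.
q·N_q = 34.185 × 56 = 1914.4 kPa
0.5·γ·B·N_γ·s_γ = 0.5 × 15.9 × 3.98 × 66.8 × 0.6 = 1268.2 kPa
q_ult = 1914.4 + 1268.2 = 3182.5 kPa.
Gross allowable pressure q_all = 3182.5 / 3 = 1060.8 kPa.
Footing area = 12.441 m², so allowable column load = 1060.8 × 12.441 = 13198 kN.

P_all ≈ 13200 kN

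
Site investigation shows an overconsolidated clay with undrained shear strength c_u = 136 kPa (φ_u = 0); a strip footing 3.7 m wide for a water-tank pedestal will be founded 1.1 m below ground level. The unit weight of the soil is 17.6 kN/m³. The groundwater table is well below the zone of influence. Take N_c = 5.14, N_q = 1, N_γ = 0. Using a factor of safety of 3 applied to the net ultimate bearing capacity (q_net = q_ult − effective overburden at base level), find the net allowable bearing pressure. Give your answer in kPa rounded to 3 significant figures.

Effective surcharge at the founding depth q = γ·D_f = 17.6 × 1.1 = 19.36 kPa.
q_ult = c·N_c + q·N_q
     = 136 × 5.14 + 19.36 × 1
     = 699.04 + 19.36 = 718.4 kPa.
Net ultimate: q_net = 718.4 − 19.36 = 699.04 kPa.
q_all(net) = 699.04 / 3 = 233.01 kPa.

q_all(net) ≈ 233 kPa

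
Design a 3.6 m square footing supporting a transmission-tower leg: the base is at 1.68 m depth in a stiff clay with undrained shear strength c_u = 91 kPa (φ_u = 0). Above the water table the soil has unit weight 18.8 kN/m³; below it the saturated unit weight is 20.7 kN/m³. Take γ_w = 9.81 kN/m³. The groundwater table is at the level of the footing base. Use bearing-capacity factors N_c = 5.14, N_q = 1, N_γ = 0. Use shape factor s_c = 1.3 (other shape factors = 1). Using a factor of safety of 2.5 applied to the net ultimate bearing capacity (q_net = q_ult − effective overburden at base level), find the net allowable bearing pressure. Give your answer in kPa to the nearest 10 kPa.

Overburden at base level: q = 18.8 × 1.68 = 31.584 kPa.
Cohesion term c·N_c·s_c = 91 × 5.14 × 1.3 = 608.06 kPa; surcharge term q·N_q = 31.584 × 1 = 31.584 kPa.
q_ult = 608.06 + 31.584 = 639.65 kPa.
Net ultimate: q_net = 639.65 − 31.584 = 608.06 kPa.
q_all(net) = 608.06 / 2.5 = 243.22 kPa.

q_all(net) ≈ 240 kPa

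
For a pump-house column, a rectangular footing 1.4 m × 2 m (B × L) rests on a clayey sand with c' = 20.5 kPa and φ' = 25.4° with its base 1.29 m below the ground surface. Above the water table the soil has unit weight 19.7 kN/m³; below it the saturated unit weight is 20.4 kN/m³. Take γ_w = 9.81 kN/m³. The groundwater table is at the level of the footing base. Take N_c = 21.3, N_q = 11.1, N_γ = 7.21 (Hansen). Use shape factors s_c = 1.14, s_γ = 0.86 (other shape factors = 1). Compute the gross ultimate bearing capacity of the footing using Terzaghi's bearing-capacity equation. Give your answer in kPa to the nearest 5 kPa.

q_ult ≈ 825 kPa

Effective surcharge at the founding depth q = γ·D_f = 19.7 × 1.29 = 25.413 kPa.
The water table coincides with the base, so in the self-weight term γ → γ' = 10.59 kN/m³.
q_ult = c·N_c·s_c + q·N_q + 0.5·γ·B·N_γ·s_γ
     = 20.5 × 21.3 × 1.14 + 25.413 × 11.1 + 0.5 × 10.59 × 1.4 × 7.21 × 0.86
     = 497.78 + 282.08 + 45.965 = 825.83 kPa.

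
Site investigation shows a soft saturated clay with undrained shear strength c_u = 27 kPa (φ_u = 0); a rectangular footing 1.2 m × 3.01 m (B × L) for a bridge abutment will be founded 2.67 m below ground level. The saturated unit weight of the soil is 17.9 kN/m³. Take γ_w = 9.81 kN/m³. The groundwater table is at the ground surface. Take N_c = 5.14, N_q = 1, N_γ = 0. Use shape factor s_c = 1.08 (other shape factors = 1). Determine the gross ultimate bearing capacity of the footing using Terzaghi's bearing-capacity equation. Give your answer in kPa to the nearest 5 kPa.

Water table at ground surface, so effective unit weight γ' = 17.9 − 9.81 = 8.09 kN/m³ is used throughout; overburden q = 8.09 × 2.67 = 21.6 kPa.
Cohesion term c·N_c·s_c = 27 × 5.14 × 1.08 = 149.88 kPa; surcharge term q·N_q = 21.6 × 1 = 21.6 kPa.
q_ult = 149.88 + 21.6 = 171.48 kPa.

q_ult ≈ 170 kPa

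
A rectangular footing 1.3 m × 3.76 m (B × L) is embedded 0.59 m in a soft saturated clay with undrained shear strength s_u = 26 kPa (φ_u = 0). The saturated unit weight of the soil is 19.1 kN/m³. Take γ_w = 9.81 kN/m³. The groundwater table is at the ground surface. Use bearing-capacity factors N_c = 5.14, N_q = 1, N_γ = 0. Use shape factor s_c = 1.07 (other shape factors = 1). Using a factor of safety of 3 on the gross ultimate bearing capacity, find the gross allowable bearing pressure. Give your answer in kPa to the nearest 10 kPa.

q_all ≈ 50 kPa

γ' = 19.1 − 9.81 = 9.29 kN/m³ (submerged throughout). q = 9.29 × 0.59 = 5.4811 kPa.
c·N_c·s_c = 26 × 5.14 × 1.07 = 142.99 kPa
q·N_q = 5.4811 × 1 = 5.4811 kPa
q_ult = 142.99 + 5.4811 = 148.48 kPa.
q_all = 148.48 / 3 = 49.492 kPa.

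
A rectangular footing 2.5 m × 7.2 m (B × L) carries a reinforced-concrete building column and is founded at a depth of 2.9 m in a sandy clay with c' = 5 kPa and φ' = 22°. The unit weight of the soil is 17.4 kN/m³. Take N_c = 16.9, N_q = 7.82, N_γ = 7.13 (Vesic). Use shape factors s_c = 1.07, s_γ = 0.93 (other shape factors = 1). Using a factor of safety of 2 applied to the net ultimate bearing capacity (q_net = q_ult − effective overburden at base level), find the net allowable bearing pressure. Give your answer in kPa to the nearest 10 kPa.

Effective surcharge at the founding depth q = γ·D_f = 17.4 × 2.9 = 50.46 kPa.
q_ult = c·N_c·s_c + q·N_q + 0.5·γ·B·N_γ·s_γ
     = 5 × 16.9 × 1.07 + 50.46 × 7.82 + 0.5 × 17.4 × 2.5 × 7.13 × 0.93
     = 90.415 + 394.6 + 144.22 = 629.23 kPa.
Net ultimate: q_net = 629.23 − 50.46 = 578.77 kPa.
q_all(net) = 578.77 / 2 = 289.39 kPa.

q_all(net) ≈ 290 kPa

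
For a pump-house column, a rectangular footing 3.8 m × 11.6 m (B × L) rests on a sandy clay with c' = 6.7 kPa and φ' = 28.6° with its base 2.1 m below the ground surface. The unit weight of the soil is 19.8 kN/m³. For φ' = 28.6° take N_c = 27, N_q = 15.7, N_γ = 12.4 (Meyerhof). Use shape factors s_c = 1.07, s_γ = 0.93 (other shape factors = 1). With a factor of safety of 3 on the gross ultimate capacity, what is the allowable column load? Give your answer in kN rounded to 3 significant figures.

P_all ≈ 18800 kN

Effective surcharge at the founding depth q = γ·D_f = 19.8 × 2.1 = 41.58 kPa.
q_ult = c·N_c·s_c + q·N_q + 0.5·γ·B·N_γ·s_γ
     = 6.7 × 27 × 1.07 + 41.58 × 15.7 + 0.5 × 19.8 × 3.8 × 12.4 × 0.93
     = 193.56 + 652.81 + 433.83 = 1280.2 kPa.
Gross allowable pressure q_all = 1280.2 / 3 = 426.73 kPa.
Footing area = 44.08 m², so allowable column load = 426.73 × 44.08 = 18810 kN.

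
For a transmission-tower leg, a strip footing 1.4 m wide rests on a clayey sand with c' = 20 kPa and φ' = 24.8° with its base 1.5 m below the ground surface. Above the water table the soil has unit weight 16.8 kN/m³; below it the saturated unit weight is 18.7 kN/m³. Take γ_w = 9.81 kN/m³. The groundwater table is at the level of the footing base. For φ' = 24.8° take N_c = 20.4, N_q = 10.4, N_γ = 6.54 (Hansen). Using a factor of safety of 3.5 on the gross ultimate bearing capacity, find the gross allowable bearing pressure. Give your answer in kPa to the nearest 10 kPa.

q = γ·D_f = 16.8 × 1.5 = 25.2 kPa.
For the ½γBN_γ term take γ' = 18.7 − 9.81 = 8.89 kN/m³ (soil below base is submerged).
c·N_c = 20 × 20.4 = 408 kPa
q·N_q = 25.2 × 10.4 = 262.08 kPa
0.5·γ·B·N_γ = 0.5 × 8.89 × 1.4 × 6.54 = 40.698 kPa
q_ult = 408 + 262.08 + 40.698 = 710.78 kPa.
q_all = 710.78 / 3.5 = 203.08 kPa.

q_all ≈ 200 kPa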